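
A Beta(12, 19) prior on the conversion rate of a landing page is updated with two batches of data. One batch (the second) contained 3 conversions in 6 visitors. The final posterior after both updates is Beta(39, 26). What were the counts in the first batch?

Because Beta–binomial updating is additive in the counts, the combined data contributed (α_post−α_prior, β_post−β_prior) successes and failures.
Total across both batches: 39−12=27 conversions, 26−19=7 bounces.
Subtract the second batch: 27−3=24 conversions and 7−3=4 bounces.

24 conversions and 4 bounces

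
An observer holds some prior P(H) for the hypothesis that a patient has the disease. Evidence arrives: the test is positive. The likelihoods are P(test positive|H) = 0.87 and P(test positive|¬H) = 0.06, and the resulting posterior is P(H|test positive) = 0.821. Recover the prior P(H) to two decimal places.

In odds form, posterior odds = prior odds × likelihood ratio, so prior odds = posterior odds ÷ LR.
Posterior odds = 0.821/(1−0.821) = 4.5866. LR = 0.87/0.06 = 14.5000.
Prior odds = 4.5866/14.5000 = 0.3163, so P(H) = 0.3163/(1+0.3163) ≈ 0.24.

P(H) = 0.24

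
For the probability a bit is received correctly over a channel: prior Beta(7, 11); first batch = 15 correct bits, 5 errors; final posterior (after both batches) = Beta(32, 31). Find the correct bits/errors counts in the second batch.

Because Beta–binomial updating is additive in the counts, the combined data contributed (α_post−α_prior, β_post−β_prior) successes and failures.
Total across both batches: 32−7=25 correct bits, 31−11=20 errors.
Subtract the first batch: 25−15=10 correct bits and 20−5=15 errors.

10 correct bits and 15 errors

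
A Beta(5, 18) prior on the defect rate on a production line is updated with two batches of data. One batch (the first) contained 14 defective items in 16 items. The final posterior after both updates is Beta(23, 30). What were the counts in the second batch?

4 defective items and 10 good items

Because Beta–binomial updating is additive in the counts, the combined data contributed (α_post−α_prior, β_post−β_prior) successes and failures.
Total across both batches: 23−5=18 defective items, 30−18=12 good items.
Subtract the first batch: 18−14=4 defective items and 12−2=10 good items.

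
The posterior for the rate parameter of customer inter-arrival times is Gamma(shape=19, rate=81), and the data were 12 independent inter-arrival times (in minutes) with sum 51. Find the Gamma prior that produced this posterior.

For an exponential likelihood with a Gamma(α, β) prior on the rate, n observations with total T give posterior Gamma(α+n, β+T).
So α = 19 − 12 = 7 and β = 81 − 51 = 30.

Gamma(shape=7, rate=30)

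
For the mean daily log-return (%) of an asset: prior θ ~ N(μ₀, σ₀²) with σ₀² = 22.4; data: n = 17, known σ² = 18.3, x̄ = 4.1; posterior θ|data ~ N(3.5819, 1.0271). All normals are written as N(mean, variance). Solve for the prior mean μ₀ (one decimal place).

The posterior mean is a precision-weighted average: μ_n = (τ₀μ₀ + τ_data·x̄)/(τ₀+τ_data), with τ₀=1/σ₀² and τ_data=n/σ².
Here τ₀ = 1/22.4 = 0.044643 and τ_data = 17/18.3 = 0.928962, so τ_n = 0.973605.
Rearranging for μ₀: μ₀ = (μ_n·τ_n − τ_data·x̄)/τ₀ = (3.5819·0.973605 − 0.928962·4.1) / 0.044643 = -0.321388/0.044643 ≈ -7.2.

μ₀ = -7.2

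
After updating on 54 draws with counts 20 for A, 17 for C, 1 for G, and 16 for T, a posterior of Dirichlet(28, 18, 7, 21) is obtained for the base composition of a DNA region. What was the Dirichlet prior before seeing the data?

Dirichlet(8, 1, 6, 5)

For a Dirichlet(α) prior with multinomial counts c, the posterior is Dirichlet(α + c) componentwise.
Subtract each count from the matching posterior parameter: 28−20=8, 18−17=1, 7−1=6, 21−16=5.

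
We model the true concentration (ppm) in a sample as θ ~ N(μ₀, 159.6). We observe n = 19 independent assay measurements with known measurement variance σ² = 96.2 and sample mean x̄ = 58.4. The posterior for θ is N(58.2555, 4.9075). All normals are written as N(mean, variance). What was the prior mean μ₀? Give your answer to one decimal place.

With known observation variance, the Normal–Normal posterior has precision τ_n = τ₀ + n/σ² and mean μ_n = (τ₀μ₀ + (n/σ²)x̄)/τ_n.
Here τ₀ = 1/159.6 = 0.006266 and τ_data = 19/96.2 = 0.197505, so τ_n = 0.203771.
Rearranging for μ₀: μ₀ = (μ_n·τ_n − τ_data·x̄)/τ₀ = (58.2555·0.203771 − 0.197505·58.4) / 0.006266 = 0.336489/0.006266 ≈ 53.7.

μ₀ = 53.7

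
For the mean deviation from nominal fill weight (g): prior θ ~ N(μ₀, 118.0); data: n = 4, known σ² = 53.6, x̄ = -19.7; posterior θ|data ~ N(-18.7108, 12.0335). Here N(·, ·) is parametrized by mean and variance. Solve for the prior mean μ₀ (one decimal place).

The posterior mean is a precision-weighted average: μ_n = (τ₀μ₀ + τ_data·x̄)/(τ₀+τ_data), with τ₀=1/σ₀² and τ_data=n/σ².
Here τ₀ = 1/118.0 = 0.008475 and τ_data = 4/53.6 = 0.074627, so τ_n = 0.083102.
Rearranging for μ₀: μ₀ = (μ_n·τ_n − τ_data·x̄)/τ₀ = (-18.7108·0.083102 − 0.074627·-19.7) / 0.008475 = -0.084753/0.008475 ≈ -10.0.

μ₀ = -10.0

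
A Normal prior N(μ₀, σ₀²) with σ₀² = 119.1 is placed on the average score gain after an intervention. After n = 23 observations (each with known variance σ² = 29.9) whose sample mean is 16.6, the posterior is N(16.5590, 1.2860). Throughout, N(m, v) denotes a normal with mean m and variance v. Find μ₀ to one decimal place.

μ₀ = 12.8

The posterior mean is a precision-weighted average: μ_n = (τ₀μ₀ + τ_data·x̄)/(τ₀+τ_data), with τ₀=1/σ₀² and τ_data=n/σ².
Here τ₀ = 1/119.1 = 0.008396 and τ_data = 23/29.9 = 0.769231, so τ_n = 0.777627.
Rearranging for μ₀: μ₀ = (μ_n·τ_n − τ_data·x̄)/τ₀ = (16.5590·0.777627 − 0.769231·16.6) / 0.008396 = 0.107491/0.008396 ≈ 12.8.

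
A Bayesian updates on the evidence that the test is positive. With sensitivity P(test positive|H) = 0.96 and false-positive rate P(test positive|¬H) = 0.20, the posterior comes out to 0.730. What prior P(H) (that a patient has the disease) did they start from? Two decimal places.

In odds form, posterior odds = prior odds × likelihood ratio, so prior odds = posterior odds ÷ LR.
Posterior odds = 0.730/(1−0.730) = 2.7037. LR = 0.96/0.20 = 4.8000.
Prior odds = 2.7037/4.8000 = 0.5633, so P(H) = 0.5633/(1+0.5633) ≈ 0.36.

P(H) = 0.36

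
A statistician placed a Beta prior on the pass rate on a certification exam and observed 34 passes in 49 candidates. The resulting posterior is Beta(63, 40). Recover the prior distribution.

A Beta(a, b) prior with s successes and f failures in binomial data gives a Beta(a+s, b+f) posterior.
Subtract the data counts: 63−34=29, 40−15=25.

Beta(29, 25)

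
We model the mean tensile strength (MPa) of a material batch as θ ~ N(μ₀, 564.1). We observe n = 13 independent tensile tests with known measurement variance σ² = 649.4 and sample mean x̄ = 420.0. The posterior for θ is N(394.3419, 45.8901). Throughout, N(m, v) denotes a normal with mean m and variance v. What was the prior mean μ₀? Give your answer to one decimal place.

The posterior mean is a precision-weighted average: μ_n = (τ₀μ₀ + τ_data·x̄)/(τ₀+τ_data), with τ₀=1/σ₀² and τ_data=n/σ².
Here τ₀ = 1/564.1 = 0.001773 and τ_data = 13/649.4 = 0.020018, so τ_n = 0.021791.
Rearranging for μ₀: μ₀ = (μ_n·τ_n − τ_data·x̄)/τ₀ = (394.3419·0.021791 − 0.020018·420.0) / 0.001773 = 0.185544/0.001773 ≈ 104.6.

μ₀ = 104.6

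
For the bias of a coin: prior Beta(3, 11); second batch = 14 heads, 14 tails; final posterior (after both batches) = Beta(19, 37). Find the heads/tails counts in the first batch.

2 heads and 12 tails

Because Beta–binomial updating is additive in the counts, the combined data contributed (α_post−α_prior, β_post−β_prior) successes and failures.
Total across both batches: 19−3=16 heads, 37−11=26 tails.
Subtract the second batch: 16−14=2 heads and 26−14=12 tails.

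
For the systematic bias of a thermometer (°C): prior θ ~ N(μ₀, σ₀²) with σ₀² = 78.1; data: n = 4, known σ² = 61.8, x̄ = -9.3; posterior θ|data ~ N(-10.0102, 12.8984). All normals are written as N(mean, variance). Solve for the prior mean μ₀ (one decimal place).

μ₀ = -13.6

With known observation variance, the Normal–Normal posterior has precision τ_n = τ₀ + n/σ² and mean μ_n = (τ₀μ₀ + (n/σ²)x̄)/τ_n.
Here τ₀ = 1/78.1 = 0.012804 and τ_data = 4/61.8 = 0.064725, so τ_n = 0.077529.
Rearranging for μ₀: μ₀ = (μ_n·τ_n − τ_data·x̄)/τ₀ = (-10.0102·0.077529 − 0.064725·-9.3) / 0.012804 = -0.174138/0.012804 ≈ -13.6.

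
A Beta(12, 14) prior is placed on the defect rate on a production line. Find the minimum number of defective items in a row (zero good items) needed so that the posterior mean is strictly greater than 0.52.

After k defective items and 0 good items the posterior is Beta(12+k, 14), with mean (12+k)/(12+14+k).
Set (12+k)/(26+k) > 0.52 and solve: k > (0.52·26 − 12)/(1 − 0.52) = 3.167.
The smallest integer exceeding 3.167 is 4, and checking k=4: (16)/(30) = 0.5333 > 0.52.

k = 4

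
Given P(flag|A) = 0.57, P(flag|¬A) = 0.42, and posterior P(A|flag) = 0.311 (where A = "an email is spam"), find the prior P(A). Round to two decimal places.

In odds form, posterior odds = prior odds × likelihood ratio, so prior odds = posterior odds ÷ LR.
Posterior odds = 0.311/(1−0.311) = 0.4514. LR = 0.57/0.42 = 1.3571.
Prior odds = 0.4514/1.3571 = 0.3326, so P(A) = 0.3326/(1+0.3326) ≈ 0.25.

P(A) = 0.25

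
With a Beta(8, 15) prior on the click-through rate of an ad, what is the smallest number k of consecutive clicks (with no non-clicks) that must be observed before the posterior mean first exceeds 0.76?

k = 40

After k clicks and 0 non-clicks the posterior is Beta(8+k, 15), with mean (8+k)/(8+15+k).
Set (8+k)/(23+k) > 0.76 and solve: k > (0.76·23 − 8)/(1 − 0.76) = 39.500.
The smallest integer exceeding 39.500 is 40, and checking k=40: (48)/(63) = 0.7619 > 0.76.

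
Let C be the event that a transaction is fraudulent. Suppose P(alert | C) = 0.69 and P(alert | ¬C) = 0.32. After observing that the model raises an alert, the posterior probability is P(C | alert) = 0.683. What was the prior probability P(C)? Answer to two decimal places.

P(C) = 0.50

Bayes' rule in odds form gives O(C|E) = O(C)·[P(E|C)/P(E|¬C)], hence O(C) = O(C|E)/LR.
Posterior odds = 0.683/(1−0.683) = 2.1546. LR = 0.69/0.32 = 2.1562.
Prior odds = 2.1546/2.1562 = 0.9993, so P(C) = 0.9993/(1+0.9993) ≈ 0.50.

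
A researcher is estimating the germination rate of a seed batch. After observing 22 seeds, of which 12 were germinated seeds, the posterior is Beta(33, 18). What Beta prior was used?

Beta(21, 8)

Under Beta–binomial conjugacy the posterior parameters are (a+s, b+f).
So a = 33 − 12 = 21 and b = 18 − 10 = 8.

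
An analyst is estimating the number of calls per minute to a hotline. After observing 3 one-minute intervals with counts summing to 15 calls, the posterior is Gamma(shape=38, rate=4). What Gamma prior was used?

Gamma(shape=23, rate=1)

A Gamma(α, β) prior (rate parametrization) on a Poisson rate with n observations summing to S gives posterior Gamma(α+S, β+n).
So α = 38 − 15 = 23 and β = 4 − 3 = 1.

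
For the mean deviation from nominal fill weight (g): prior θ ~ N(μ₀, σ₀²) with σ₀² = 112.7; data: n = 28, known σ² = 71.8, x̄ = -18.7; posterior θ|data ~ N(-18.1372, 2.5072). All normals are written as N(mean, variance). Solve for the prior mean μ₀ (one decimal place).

μ₀ = 6.6

With known observation variance, the Normal–Normal posterior has precision τ_n = τ₀ + n/σ² and mean μ_n = (τ₀μ₀ + (n/σ²)x̄)/τ_n.
Here τ₀ = 1/112.7 = 0.008873 and τ_data = 28/71.8 = 0.389972, so τ_n = 0.398845.
Rearranging for μ₀: μ₀ = (μ_n·τ_n − τ_data·x̄)/τ₀ = (-18.1372·0.398845 − 0.389972·-18.7) / 0.008873 = 0.058545/0.008873 ≈ 6.6.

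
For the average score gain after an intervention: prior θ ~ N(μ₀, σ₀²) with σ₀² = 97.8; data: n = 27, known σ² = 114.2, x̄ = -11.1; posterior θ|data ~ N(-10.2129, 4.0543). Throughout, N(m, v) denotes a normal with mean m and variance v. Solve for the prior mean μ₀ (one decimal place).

μ₀ = 10.3

With known observation variance, the Normal–Normal posterior has precision τ_n = τ₀ + n/σ² and mean μ_n = (τ₀μ₀ + (n/σ²)x̄)/τ_n.
Here τ₀ = 1/97.8 = 0.010225 and τ_data = 27/114.2 = 0.236427, so τ_n = 0.246652.
Rearranging for μ₀: μ₀ = (μ_n·τ_n − τ_data·x̄)/τ₀ = (-10.2129·0.246652 − 0.236427·-11.1) / 0.010225 = 0.105307/0.010225 ≈ 10.3.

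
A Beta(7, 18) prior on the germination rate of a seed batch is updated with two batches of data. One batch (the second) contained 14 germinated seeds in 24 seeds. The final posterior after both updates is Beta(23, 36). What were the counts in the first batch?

Sequential conjugate updates are equivalent to a single update on the pooled data, so total successes = posterior α − prior α and total failures = posterior β − prior β.
Total across both batches: 23−7=16 germinated seeds, 36−18=18 non-germinating seeds.
Subtract the second batch: 16−14=2 germinated seeds and 18−10=8 non-germinating seeds.

2 germinated seeds and 8 non-germinating seeds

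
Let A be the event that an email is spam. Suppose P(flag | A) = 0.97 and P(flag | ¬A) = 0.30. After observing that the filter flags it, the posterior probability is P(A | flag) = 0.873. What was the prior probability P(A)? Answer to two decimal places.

Bayes' rule in odds form gives O(A|E) = O(A)·[P(E|A)/P(E|¬A)], hence O(A) = O(A|E)/LR.
Posterior odds = 0.873/(1−0.873) = 6.8740. LR = 0.97/0.30 = 3.2333.
Prior odds = 6.8740/3.2333 = 2.1260, so P(A) = 2.1260/(1+2.1260) ≈ 0.68.

P(A) = 0.68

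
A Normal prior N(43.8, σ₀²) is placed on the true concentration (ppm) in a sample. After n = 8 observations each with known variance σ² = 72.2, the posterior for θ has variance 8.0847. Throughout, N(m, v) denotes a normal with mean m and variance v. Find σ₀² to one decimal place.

Posterior precision equals prior precision plus data precision: 1/σ_n² = 1/σ₀² + n/σ².
So 1/σ₀² = 1/8.0847 − 8/72.2 = 0.123690 − 0.110803 = 0.012887.
Hence σ₀² = 1/0.012887 ≈ 77.6.

σ₀² = 77.6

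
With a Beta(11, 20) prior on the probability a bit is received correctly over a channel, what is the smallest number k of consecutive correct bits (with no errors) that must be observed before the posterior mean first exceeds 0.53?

k = 12

After k correct bits and 0 errors the posterior is Beta(11+k, 20), with mean (11+k)/(11+20+k).
Set (11+k)/(31+k) > 0.53 and solve: k > (0.53·31 − 11)/(1 − 0.53) = 11.553.
The smallest integer exceeding 11.553 is 12.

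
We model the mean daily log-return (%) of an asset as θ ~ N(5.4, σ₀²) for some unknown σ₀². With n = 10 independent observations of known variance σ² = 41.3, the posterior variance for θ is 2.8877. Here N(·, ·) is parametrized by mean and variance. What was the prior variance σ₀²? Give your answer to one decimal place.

σ₀² = 9.6

For the Normal–Normal model with known σ², precisions add: τ_n = τ₀ + n/σ².
So 1/σ₀² = 1/2.8877 − 10/41.3 = 0.346296 − 0.242131 = 0.104165.
Hence σ₀² = 1/0.104165 ≈ 9.6.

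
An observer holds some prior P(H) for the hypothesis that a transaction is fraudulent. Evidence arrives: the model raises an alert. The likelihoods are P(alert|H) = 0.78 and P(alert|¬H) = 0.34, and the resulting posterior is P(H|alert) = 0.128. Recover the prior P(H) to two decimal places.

In odds form, posterior odds = prior odds × likelihood ratio, so prior odds = posterior odds ÷ LR.
Posterior odds = 0.128/(1−0.128) = 0.1468. LR = 0.78/0.34 = 2.2941.
Prior odds = 0.1468/2.2941 = 0.0640, so P(H) = 0.0640/(1+0.0640) ≈ 0.06.

P(H) = 0.06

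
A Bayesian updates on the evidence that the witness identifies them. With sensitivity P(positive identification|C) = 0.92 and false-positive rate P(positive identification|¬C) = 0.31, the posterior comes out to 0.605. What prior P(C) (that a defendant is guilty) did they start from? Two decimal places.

P(C) = 0.34

In odds form, posterior odds = prior odds × likelihood ratio, so prior odds = posterior odds ÷ LR.
Posterior odds = 0.605/(1−0.605) = 1.5316. LR = 0.92/0.31 = 2.9677.
Prior odds = 1.5316/2.9677 = 0.5161, so P(C) = 0.5161/(1+0.5161) ≈ 0.34.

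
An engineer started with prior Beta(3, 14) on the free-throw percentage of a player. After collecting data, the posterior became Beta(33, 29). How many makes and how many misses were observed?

A Beta(a, b) prior with s successes and f failures in binomial data gives a Beta(a+s, b+f) posterior.
So s = 33 − 3 = 30 and f = 29 − 14 = 15.

30 makes and 15 misses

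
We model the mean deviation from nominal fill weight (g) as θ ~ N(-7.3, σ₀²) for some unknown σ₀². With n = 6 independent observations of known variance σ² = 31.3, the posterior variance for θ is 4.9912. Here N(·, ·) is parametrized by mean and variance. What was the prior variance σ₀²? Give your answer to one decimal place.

For the Normal–Normal model with known σ², precisions add: τ_n = τ₀ + n/σ².
So 1/σ₀² = 1/4.9912 − 6/31.3 = 0.200353 − 0.191693 = 0.008660.
Hence σ₀² = 1/0.008660 ≈ 115.5.

σ₀² = 115.5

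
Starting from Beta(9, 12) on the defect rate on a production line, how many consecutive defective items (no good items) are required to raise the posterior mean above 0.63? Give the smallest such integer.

k = 12

After k defective items and 0 good items the posterior is Beta(9+k, 12), with mean (9+k)/(9+12+k).
Set (9+k)/(21+k) > 0.63 and solve: k > (0.63·21 − 9)/(1 − 0.63) = 11.432.
The smallest integer exceeding 11.432 is 12, and checking k=12: (21)/(33) = 0.6364 > 0.63.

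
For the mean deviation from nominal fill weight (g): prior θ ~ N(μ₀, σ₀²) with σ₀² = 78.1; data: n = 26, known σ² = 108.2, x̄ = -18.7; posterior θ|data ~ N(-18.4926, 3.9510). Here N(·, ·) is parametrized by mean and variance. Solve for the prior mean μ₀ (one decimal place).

μ₀ = -14.6

The posterior mean is a precision-weighted average: μ_n = (τ₀μ₀ + τ_data·x̄)/(τ₀+τ_data), with τ₀=1/σ₀² and τ_data=n/σ².
Here τ₀ = 1/78.1 = 0.012804 and τ_data = 26/108.2 = 0.240296, so τ_n = 0.253100.
Rearranging for μ₀: μ₀ = (μ_n·τ_n − τ_data·x̄)/τ₀ = (-18.4926·0.253100 − 0.240296·-18.7) / 0.012804 = -0.186942/0.012804 ≈ -14.6.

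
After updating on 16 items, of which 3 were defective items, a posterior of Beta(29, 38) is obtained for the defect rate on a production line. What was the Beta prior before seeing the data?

Beta(26, 25)

Under Beta–binomial conjugacy the posterior parameters are (α+s, β+f).
So α = 29 − 3 = 26 and β = 38 − 13 = 25.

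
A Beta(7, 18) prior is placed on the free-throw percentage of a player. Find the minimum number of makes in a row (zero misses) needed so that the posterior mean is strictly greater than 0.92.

After k makes and 0 misses the posterior is Beta(7+k, 18), with mean (7+k)/(7+18+k).
Set (7+k)/(25+k) > 0.92 and solve: k > (0.92·25 − 7)/(1 − 0.92) = 200.000.
The smallest integer exceeding 200.000 is 201.

k = 201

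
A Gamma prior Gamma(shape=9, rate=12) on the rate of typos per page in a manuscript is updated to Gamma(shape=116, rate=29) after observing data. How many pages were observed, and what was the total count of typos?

n = 17 pages with total 107 typos

Gamma–Poisson conjugacy: posterior shape = α + Σxᵢ, posterior rate = β + n.
Matching: Σxᵢ = 116 − 9 = 107 and n = 29 − 12 = 17.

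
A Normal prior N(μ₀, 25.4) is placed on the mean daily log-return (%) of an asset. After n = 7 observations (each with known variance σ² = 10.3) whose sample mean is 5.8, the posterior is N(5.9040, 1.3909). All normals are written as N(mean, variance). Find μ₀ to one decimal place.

With known observation variance, the Normal–Normal posterior has precision τ_n = τ₀ + n/σ² and mean μ_n = (τ₀μ₀ + (n/σ²)x̄)/τ_n.
Here τ₀ = 1/25.4 = 0.039370 and τ_data = 7/10.3 = 0.679612, so τ_n = 0.718982.
Rearranging for μ₀: μ₀ = (μ_n·τ_n − τ_data·x̄)/τ₀ = (5.9040·0.718982 − 0.679612·5.8) / 0.039370 = 0.303120/0.039370 ≈ 7.7.

μ₀ = 7.7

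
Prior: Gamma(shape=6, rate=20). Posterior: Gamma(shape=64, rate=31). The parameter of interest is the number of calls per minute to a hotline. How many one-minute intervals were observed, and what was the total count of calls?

n = 11 one-minute intervals with total 58 calls

Gamma–Poisson conjugacy: posterior shape = α + Σxᵢ, posterior rate = β + n.
Matching: Σxᵢ = 64 − 6 = 58 and n = 31 − 20 = 11.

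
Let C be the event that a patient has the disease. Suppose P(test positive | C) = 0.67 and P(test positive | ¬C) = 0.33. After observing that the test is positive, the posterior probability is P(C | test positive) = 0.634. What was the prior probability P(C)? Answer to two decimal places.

In odds form, posterior odds = prior odds × likelihood ratio, so prior odds = posterior odds ÷ LR.
Posterior odds = 0.634/(1−0.634) = 1.7322. LR = 0.67/0.33 = 2.0303.
Prior odds = 1.7322/2.0303 = 0.8532, so P(C) = 0.8532/(1+0.8532) ≈ 0.46.

P(C) = 0.46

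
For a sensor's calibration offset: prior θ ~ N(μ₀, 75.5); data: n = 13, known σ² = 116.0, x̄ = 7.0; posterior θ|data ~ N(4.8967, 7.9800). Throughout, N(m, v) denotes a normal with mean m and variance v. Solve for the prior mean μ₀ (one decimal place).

μ₀ = -12.9

The posterior mean is a precision-weighted average: μ_n = (τ₀μ₀ + τ_data·x̄)/(τ₀+τ_data), with τ₀=1/σ₀² and τ_data=n/σ².
Here τ₀ = 1/75.5 = 0.013245 and τ_data = 13/116.0 = 0.112069, so τ_n = 0.125314.
Rearranging for μ₀: μ₀ = (μ_n·τ_n − τ_data·x̄)/τ₀ = (4.8967·0.125314 − 0.112069·7.0) / 0.013245 = -0.170858/0.013245 ≈ -12.9.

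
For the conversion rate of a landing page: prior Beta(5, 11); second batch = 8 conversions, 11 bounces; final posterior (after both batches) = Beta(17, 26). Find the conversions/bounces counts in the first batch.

4 conversions and 4 bounces

Because Beta–binomial updating is additive in the counts, the combined data contributed (α_post−α_prior, β_post−β_prior) successes and failures.
Total across both batches: 17−5=12 conversions, 26−11=15 bounces.
Subtract the second batch: 12−8=4 conversions and 15−11=4 bounces.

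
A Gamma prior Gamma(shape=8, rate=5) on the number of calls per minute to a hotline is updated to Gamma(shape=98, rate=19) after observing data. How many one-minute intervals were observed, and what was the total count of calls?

Gamma–Poisson conjugacy: posterior shape = α + Σxᵢ, posterior rate = β + n.
Matching: Σxᵢ = 98 − 8 = 90 and n = 19 − 5 = 14.

n = 14 one-minute intervals with total 90 calls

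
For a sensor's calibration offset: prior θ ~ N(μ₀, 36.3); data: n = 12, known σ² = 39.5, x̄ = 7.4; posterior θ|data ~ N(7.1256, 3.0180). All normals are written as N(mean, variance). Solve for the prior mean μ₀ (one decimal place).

μ₀ = 4.1

With known observation variance, the Normal–Normal posterior has precision τ_n = τ₀ + n/σ² and mean μ_n = (τ₀μ₀ + (n/σ²)x̄)/τ_n.
Here τ₀ = 1/36.3 = 0.027548 and τ_data = 12/39.5 = 0.303797, so τ_n = 0.331345.
Rearranging for μ₀: μ₀ = (μ_n·τ_n − τ_data·x̄)/τ₀ = (7.1256·0.331345 − 0.303797·7.4) / 0.027548 = 0.112934/0.027548 ≈ 4.1.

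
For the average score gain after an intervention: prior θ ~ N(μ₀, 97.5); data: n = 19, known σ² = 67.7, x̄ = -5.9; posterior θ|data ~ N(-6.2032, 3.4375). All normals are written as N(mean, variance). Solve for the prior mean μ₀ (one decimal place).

μ₀ = -14.5

The posterior mean is a precision-weighted average: μ_n = (τ₀μ₀ + τ_data·x̄)/(τ₀+τ_data), with τ₀=1/σ₀² and τ_data=n/σ².
Here τ₀ = 1/97.5 = 0.010256 and τ_data = 19/67.7 = 0.280650, so τ_n = 0.290906.
Rearranging for μ₀: μ₀ = (μ_n·τ_n − τ_data·x̄)/τ₀ = (-6.2032·0.290906 − 0.280650·-5.9) / 0.010256 = -0.148713/0.010256 ≈ -14.5.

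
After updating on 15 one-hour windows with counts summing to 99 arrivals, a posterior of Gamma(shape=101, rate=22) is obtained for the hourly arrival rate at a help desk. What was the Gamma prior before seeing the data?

A Gamma(α, β) prior (rate parametrization) on a Poisson rate with n observations summing to S gives posterior Gamma(α+S, β+n).
So α = 101 − 99 = 2 and β = 22 − 15 = 7.

Gamma(shape=2, rate=7)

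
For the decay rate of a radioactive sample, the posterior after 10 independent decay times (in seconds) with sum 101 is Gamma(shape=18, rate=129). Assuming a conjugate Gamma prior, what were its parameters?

Gamma(shape=8, rate=28)

For an exponential likelihood with a Gamma(α, β) prior on the rate, n observations with total T give posterior Gamma(α+n, β+T).
So α = 18 − 10 = 8 and β = 129 − 101 = 28.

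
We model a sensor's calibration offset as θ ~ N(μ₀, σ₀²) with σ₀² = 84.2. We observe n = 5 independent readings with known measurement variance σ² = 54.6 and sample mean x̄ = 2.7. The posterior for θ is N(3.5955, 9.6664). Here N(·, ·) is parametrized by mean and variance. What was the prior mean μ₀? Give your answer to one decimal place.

The posterior mean is a precision-weighted average: μ_n = (τ₀μ₀ + τ_data·x̄)/(τ₀+τ_data), with τ₀=1/σ₀² and τ_data=n/σ².
Here τ₀ = 1/84.2 = 0.011876 and τ_data = 5/54.6 = 0.091575, so τ_n = 0.103451.
Rearranging for μ₀: μ₀ = (μ_n·τ_n − τ_data·x̄)/τ₀ = (3.5955·0.103451 − 0.091575·2.7) / 0.011876 = 0.124706/0.011876 ≈ 10.5.

μ₀ = 10.5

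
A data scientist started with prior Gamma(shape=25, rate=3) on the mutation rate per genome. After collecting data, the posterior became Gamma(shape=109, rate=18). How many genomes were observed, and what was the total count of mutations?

n = 15 genomes with total 84 mutations

Gamma–Poisson conjugacy: posterior shape = α + Σxᵢ, posterior rate = β + n.
Matching: Σxᵢ = 109 − 25 = 84 and n = 18 − 3 = 15.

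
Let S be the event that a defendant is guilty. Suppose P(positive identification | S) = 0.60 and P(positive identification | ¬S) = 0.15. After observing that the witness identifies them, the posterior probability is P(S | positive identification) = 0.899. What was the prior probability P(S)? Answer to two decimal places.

Bayes' rule in odds form gives O(S|E) = O(S)·[P(E|S)/P(E|¬S)], hence O(S) = O(S|E)/LR.
Posterior odds = 0.899/(1−0.899) = 8.9010. LR = 0.60/0.15 = 4.0000.
Prior odds = 8.9010/4.0000 = 2.2252, so P(S) = 2.2252/(1+2.2252) ≈ 0.69.

P(S) = 0.69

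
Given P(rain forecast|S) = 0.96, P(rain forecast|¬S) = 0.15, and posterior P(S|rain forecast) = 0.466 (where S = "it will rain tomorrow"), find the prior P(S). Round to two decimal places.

Bayes' rule in odds form gives O(S|E) = O(S)·[P(E|S)/P(E|¬S)], hence O(S) = O(S|E)/LR.
Posterior odds = 0.466/(1−0.466) = 0.8727. LR = 0.96/0.15 = 6.4000.
Prior odds = 0.8727/6.4000 = 0.1364, so P(S) = 0.1364/(1+0.1364) ≈ 0.12.

P(S) = 0.12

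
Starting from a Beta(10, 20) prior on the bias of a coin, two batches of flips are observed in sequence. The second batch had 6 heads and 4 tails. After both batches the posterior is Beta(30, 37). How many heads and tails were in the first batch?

14 heads and 13 tails

Because Beta–binomial updating is additive in the counts, the combined data contributed (α_post−α_prior, β_post−β_prior) successes and failures.
Total across both batches: 30−10=20 heads, 37−20=17 tails.
Subtract the second batch: 20−6=14 heads and 17−4=13 tails.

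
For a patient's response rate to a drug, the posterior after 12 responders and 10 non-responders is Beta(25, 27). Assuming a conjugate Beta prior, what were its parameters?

Beta(13, 17)

Beta is conjugate to the binomial likelihood: posterior = Beta(α+s, β+f).
Subtract the data counts: 25−12=13, 27−10=17.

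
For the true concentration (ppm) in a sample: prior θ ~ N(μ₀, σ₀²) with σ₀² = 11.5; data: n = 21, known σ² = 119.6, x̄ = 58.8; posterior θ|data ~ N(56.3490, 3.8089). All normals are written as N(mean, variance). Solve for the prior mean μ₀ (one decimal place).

The posterior mean is a precision-weighted average: μ_n = (τ₀μ₀ + τ_data·x̄)/(τ₀+τ_data), with τ₀=1/σ₀² and τ_data=n/σ².
Here τ₀ = 1/11.5 = 0.086957 and τ_data = 21/119.6 = 0.175585, so τ_n = 0.262542.
Rearranging for μ₀: μ₀ = (μ_n·τ_n − τ_data·x̄)/τ₀ = (56.3490·0.262542 − 0.175585·58.8) / 0.086957 = 4.469581/0.086957 ≈ 51.4.

μ₀ = 51.4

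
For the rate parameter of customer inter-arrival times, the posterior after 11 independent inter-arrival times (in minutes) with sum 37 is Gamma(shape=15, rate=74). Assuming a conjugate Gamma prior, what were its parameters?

For an exponential likelihood with a Gamma(α, β) prior on the rate, n observations with total T give posterior Gamma(α+n, β+T).
So α = 15 − 11 = 4 and β = 74 − 37 = 37.

Gamma(shape=4, rate=37)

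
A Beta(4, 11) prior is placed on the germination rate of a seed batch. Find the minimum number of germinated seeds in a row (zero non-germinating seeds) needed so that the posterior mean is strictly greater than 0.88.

k = 77

After k germinated seeds and 0 non-germinating seeds the posterior is Beta(4+k, 11), with mean (4+k)/(4+11+k).
Set (4+k)/(15+k) > 0.88 and solve: k > (0.88·15 − 4)/(1 − 0.88) = 76.667.
The smallest integer exceeding 76.667 is 77.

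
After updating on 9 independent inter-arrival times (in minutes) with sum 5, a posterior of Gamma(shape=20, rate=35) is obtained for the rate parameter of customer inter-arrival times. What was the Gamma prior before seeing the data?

Gamma(shape=11, rate=30)

For an exponential likelihood with a Gamma(α, β) prior on the rate, n observations with total T give posterior Gamma(α+n, β+T).
So α = 20 − 9 = 11 and β = 35 − 5 = 30.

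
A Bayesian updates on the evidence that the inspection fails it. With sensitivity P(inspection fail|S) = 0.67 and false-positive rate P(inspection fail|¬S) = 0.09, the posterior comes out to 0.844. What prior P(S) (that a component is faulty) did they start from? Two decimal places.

Bayes' rule in odds form gives O(S|E) = O(S)·[P(E|S)/P(E|¬S)], hence O(S) = O(S|E)/LR.
Posterior odds = 0.844/(1−0.844) = 5.4103. LR = 0.67/0.09 = 7.4444.
Prior odds = 5.4103/7.4444 = 0.7268, so P(S) = 0.7268/(1+0.7268) ≈ 0.42.

P(S) = 0.42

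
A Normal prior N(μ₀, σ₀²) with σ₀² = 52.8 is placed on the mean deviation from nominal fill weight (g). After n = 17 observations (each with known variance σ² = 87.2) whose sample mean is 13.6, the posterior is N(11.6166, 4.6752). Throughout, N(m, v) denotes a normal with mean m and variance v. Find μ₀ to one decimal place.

With known observation variance, the Normal–Normal posterior has precision τ_n = τ₀ + n/σ² and mean μ_n = (τ₀μ₀ + (n/σ²)x̄)/τ_n.
Here τ₀ = 1/52.8 = 0.018939 and τ_data = 17/87.2 = 0.194954, so τ_n = 0.213893.
Rearranging for μ₀: μ₀ = (μ_n·τ_n − τ_data·x̄)/τ₀ = (11.6166·0.213893 − 0.194954·13.6) / 0.018939 = -0.166665/0.018939 ≈ -8.8.

μ₀ = -8.8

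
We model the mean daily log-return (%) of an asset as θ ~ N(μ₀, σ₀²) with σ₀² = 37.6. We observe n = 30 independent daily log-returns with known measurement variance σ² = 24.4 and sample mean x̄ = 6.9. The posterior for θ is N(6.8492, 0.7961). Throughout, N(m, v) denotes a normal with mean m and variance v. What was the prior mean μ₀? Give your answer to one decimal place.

μ₀ = 4.5

With known observation variance, the Normal–Normal posterior has precision τ_n = τ₀ + n/σ² and mean μ_n = (τ₀μ₀ + (n/σ²)x̄)/τ_n.
Here τ₀ = 1/37.6 = 0.026596 and τ_data = 30/24.4 = 1.229508, so τ_n = 1.256104.
Rearranging for μ₀: μ₀ = (μ_n·τ_n − τ_data·x̄)/τ₀ = (6.8492·1.256104 − 1.229508·6.9) / 0.026596 = 0.119702/0.026596 ≈ 4.5.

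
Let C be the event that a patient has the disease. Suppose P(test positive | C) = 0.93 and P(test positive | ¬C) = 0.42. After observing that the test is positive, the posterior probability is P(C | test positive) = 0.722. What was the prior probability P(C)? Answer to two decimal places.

P(C) = 0.54

In odds form, posterior odds = prior odds × likelihood ratio, so prior odds = posterior odds ÷ LR.
Posterior odds = 0.722/(1−0.722) = 2.5971. LR = 0.93/0.42 = 2.2143.
Prior odds = 2.5971/2.2143 = 1.1729, so P(C) = 1.1729/(1+1.1729) ≈ 0.54.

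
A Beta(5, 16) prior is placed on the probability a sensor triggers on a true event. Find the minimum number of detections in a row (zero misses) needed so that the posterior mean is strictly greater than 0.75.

k = 44

After k detections and 0 misses the posterior is Beta(5+k, 16), with mean (5+k)/(5+16+k).
Set (5+k)/(21+k) > 0.75 and solve: k > (0.75·21 − 5)/(1 − 0.75) = 43.000.
The smallest integer exceeding 43.000 is 44, and checking k=44: (49)/(65) = 0.7538 > 0.75.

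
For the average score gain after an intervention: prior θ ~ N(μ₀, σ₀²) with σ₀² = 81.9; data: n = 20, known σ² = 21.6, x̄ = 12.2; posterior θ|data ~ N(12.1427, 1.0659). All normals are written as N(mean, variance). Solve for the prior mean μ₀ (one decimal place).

With known observation variance, the Normal–Normal posterior has precision τ_n = τ₀ + n/σ² and mean μ_n = (τ₀μ₀ + (n/σ²)x̄)/τ_n.
Here τ₀ = 1/81.9 = 0.012210 and τ_data = 20/21.6 = 0.925926, so τ_n = 0.938136.
Rearranging for μ₀: μ₀ = (μ_n·τ_n − τ_data·x̄)/τ₀ = (12.1427·0.938136 − 0.925926·12.2) / 0.012210 = 0.095207/0.012210 ≈ 7.8.

μ₀ = 7.8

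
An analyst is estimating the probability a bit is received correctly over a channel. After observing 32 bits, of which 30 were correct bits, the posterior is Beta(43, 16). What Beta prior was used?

Beta is conjugate to the binomial likelihood: posterior = Beta(α+s, β+f).
Subtract the data counts: 43−30=13, 16−2=14.

Beta(13, 14)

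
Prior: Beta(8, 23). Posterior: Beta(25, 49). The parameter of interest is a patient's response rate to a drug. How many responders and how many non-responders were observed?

A Beta(a, b) prior with s successes and f failures in binomial data gives a Beta(a+s, b+f) posterior.
So s = 25 − 8 = 17 and f = 49 − 23 = 26.

17 responders and 26 non-responders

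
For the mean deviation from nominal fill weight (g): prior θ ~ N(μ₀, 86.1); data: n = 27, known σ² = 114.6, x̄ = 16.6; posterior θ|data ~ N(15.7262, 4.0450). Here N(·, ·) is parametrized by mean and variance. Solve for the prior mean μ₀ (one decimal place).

With known observation variance, the Normal–Normal posterior has precision τ_n = τ₀ + n/σ² and mean μ_n = (τ₀μ₀ + (n/σ²)x̄)/τ_n.
Here τ₀ = 1/86.1 = 0.011614 and τ_data = 27/114.6 = 0.235602, so τ_n = 0.247216.
Rearranging for μ₀: μ₀ = (μ_n·τ_n − τ_data·x̄)/τ₀ = (15.7262·0.247216 − 0.235602·16.6) / 0.011614 = -0.023225/0.011614 ≈ -2.0.

μ₀ = -2.0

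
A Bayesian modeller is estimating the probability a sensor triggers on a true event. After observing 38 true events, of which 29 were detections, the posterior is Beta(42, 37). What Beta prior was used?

Beta(13, 28)

Under Beta–binomial conjugacy the posterior parameters are (a+s, b+f).
Subtract the data counts: 42−29=13, 37−9=28.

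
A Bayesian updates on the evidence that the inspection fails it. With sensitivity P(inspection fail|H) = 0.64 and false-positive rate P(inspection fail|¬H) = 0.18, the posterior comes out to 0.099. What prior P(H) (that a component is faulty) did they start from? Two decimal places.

P(H) = 0.03

In odds form, posterior odds = prior odds × likelihood ratio, so prior odds = posterior odds ÷ LR.
Posterior odds = 0.099/(1−0.099) = 0.1099. LR = 0.64/0.18 = 3.5556.
Prior odds = 0.1099/3.5556 = 0.0309, so P(H) = 0.0309/(1+0.0309) ≈ 0.03.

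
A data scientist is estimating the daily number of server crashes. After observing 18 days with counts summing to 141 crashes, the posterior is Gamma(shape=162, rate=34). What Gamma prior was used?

Gamma–Poisson conjugacy: posterior shape = α + Σxᵢ, posterior rate = β + n.
So α = 162 − 141 = 21 and β = 34 − 18 = 16.

Gamma(shape=21, rate=16)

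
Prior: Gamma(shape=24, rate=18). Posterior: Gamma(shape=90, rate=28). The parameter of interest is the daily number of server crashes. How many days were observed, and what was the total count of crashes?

n = 10 days with total 66 crashes

Gamma–Poisson conjugacy: posterior shape = α + Σxᵢ, posterior rate = β + n.
Matching: Σxᵢ = 90 − 24 = 66 and n = 28 − 18 = 10.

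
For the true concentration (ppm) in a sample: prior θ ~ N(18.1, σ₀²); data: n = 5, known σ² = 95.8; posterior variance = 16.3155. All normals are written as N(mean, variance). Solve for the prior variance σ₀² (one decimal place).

Posterior precision equals prior precision plus data precision: 1/σ_n² = 1/σ₀² + n/σ².
So 1/σ₀² = 1/16.3155 − 5/95.8 = 0.061291 − 0.052192 = 0.009099.
Hence σ₀² = 1/0.009099 ≈ 109.9.

σ₀² = 109.9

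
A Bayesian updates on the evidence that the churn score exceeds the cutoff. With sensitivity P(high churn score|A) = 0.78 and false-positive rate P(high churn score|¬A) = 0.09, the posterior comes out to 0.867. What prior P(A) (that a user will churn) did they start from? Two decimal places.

In odds form, posterior odds = prior odds × likelihood ratio, so prior odds = posterior odds ÷ LR.
Posterior odds = 0.867/(1−0.867) = 6.5188. LR = 0.78/0.09 = 8.6667.
Prior odds = 6.5188/8.6667 = 0.7522, so P(A) = 0.7522/(1+0.7522) ≈ 0.43.

P(A) = 0.43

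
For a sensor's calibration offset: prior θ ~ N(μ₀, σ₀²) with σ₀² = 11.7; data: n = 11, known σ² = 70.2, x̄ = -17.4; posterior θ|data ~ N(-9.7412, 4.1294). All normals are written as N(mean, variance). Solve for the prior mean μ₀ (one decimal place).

The posterior mean is a precision-weighted average: μ_n = (τ₀μ₀ + τ_data·x̄)/(τ₀+τ_data), with τ₀=1/σ₀² and τ_data=n/σ².
Here τ₀ = 1/11.7 = 0.085470 and τ_data = 11/70.2 = 0.156695, so τ_n = 0.242165.
Rearranging for μ₀: μ₀ = (μ_n·τ_n − τ_data·x̄)/τ₀ = (-9.7412·0.242165 − 0.156695·-17.4) / 0.085470 = 0.367515/0.085470 ≈ 4.3.

μ₀ = 4.3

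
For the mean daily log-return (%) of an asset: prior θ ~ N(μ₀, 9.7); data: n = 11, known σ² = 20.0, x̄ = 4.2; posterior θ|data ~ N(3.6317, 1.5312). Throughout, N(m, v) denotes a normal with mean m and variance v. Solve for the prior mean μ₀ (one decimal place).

μ₀ = 0.6

The posterior mean is a precision-weighted average: μ_n = (τ₀μ₀ + τ_data·x̄)/(τ₀+τ_data), with τ₀=1/σ₀² and τ_data=n/σ².
Here τ₀ = 1/9.7 = 0.103093 and τ_data = 11/20.0 = 0.550000, so τ_n = 0.653093.
Rearranging for μ₀: μ₀ = (μ_n·τ_n − τ_data·x̄)/τ₀ = (3.6317·0.653093 − 0.550000·4.2) / 0.103093 = 0.061838/0.103093 ≈ 0.6.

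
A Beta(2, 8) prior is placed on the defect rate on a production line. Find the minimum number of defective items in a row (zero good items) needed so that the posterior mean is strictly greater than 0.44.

k = 5

After k defective items and 0 good items the posterior is Beta(2+k, 8), with mean (2+k)/(2+8+k).
Set (2+k)/(10+k) > 0.44 and solve: k > (0.44·10 − 2)/(1 − 0.44) = 4.286.
The smallest integer exceeding 4.286 is 5, and checking k=5: (7)/(15) = 0.4667 > 0.44.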